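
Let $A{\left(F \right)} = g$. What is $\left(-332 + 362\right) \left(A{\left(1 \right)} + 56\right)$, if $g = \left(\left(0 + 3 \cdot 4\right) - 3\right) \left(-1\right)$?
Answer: $1410$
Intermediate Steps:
$g = -9$ ($g = \left(\left(0 + 12\right) - 3\right) \left(-1\right) = \left(12 - 3\right) \left(-1\right) = 9 \left(-1\right) = -9$)
$A{\left(F \right)} = -9$
$\left(-332 + 362\right) \left(A{\left(1 \right)} + 56\right) = \left(-332 + 362\right) \left(-9 + 56\right) = 30 \cdot 47 = 1410$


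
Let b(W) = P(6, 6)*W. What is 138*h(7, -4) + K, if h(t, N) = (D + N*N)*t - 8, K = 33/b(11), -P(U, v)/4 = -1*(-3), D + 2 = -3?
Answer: 38087/4 ≈ 9521.8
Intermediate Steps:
D = -5 (D = -2 - 3 = -5)
P(U, v) = -12 (P(U, v) = -(-4)*(-3) = -4*3 = -12)
b(W) = -12*W
K = -1/4 (K = 33/((-12*11)) = 33/(-132) = 33*(-1/132) = -1/4 ≈ -0.25000)
h(t, N) = -8 + t*(-5 + N**2) (h(t, N) = (-5 + N*N)*t - 8 = (-5 + N**2)*t - 8 = t*(-5 + N**2) - 8 = -8 + t*(-5 + N**2))
138*h(7, -4) + K = 138*(-8 - 5*7 + 7*(-4)**2) - 1/4 = 138*(-8 - 35 + 7*16) - 1/4 = 138*(-8 - 35 + 112) - 1/4 = 138*69 - 1/4 = 9522 - 1/4 = 38087/4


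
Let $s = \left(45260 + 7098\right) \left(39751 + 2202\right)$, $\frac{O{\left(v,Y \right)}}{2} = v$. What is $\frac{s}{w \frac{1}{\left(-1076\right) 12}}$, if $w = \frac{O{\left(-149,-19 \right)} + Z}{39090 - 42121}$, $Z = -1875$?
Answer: $- \frac{85965763478111328}{2173} \approx -3.9561 \cdot 10^{13}$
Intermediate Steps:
$O{\left(v,Y \right)} = 2 v$
$w = \frac{2173}{3031}$ ($w = \frac{2 \left(-149\right) - 1875}{39090 - 42121} = \frac{-298 - 1875}{-3031} = \left(-2173\right) \left(- \frac{1}{3031}\right) = \frac{2173}{3031} \approx 0.71692$)
$s = 2196575174$ ($s = 52358 \cdot 41953 = 2196575174$)
$\frac{s}{w \frac{1}{\left(-1076\right) 12}} = \frac{2196575174}{\frac{2173}{3031} \frac{1}{\left(-1076\right) 12}} = \frac{2196575174}{\frac{2173}{3031} \frac{1}{-12912}} = \frac{2196575174}{\frac{2173}{3031} \left(- \frac{1}{12912}\right)} = \frac{2196575174}{- \frac{2173}{39136272}} = 2196575174 \left(- \frac{39136272}{2173}\right) = - \frac{85965763478111328}{2173}$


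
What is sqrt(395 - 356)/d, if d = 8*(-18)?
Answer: -sqrt(39)/144 ≈ -0.043368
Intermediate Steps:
d = -144
sqrt(395 - 356)/d = sqrt(395 - 356)/(-144) = sqrt(39)*(-1/144) = -sqrt(39)/144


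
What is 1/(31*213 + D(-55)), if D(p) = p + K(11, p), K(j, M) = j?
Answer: 1/6559 ≈ 0.00015246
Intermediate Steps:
D(p) = 11 + p (D(p) = p + 11 = 11 + p)
1/(31*213 + D(-55)) = 1/(31*213 + (11 - 55)) = 1/(6603 - 44) = 1/6559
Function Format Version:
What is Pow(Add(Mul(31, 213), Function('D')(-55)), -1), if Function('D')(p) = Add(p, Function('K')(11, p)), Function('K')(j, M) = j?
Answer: Rational(1, 6559) ≈ 0.00015246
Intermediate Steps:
Function('D')(p) = Add(11, p) (Function('D')(p) = Add(p, 11) = Add(11, p))
Pow(Add(Mul(31, 213), Function('D')(-55)), -1) = Pow(Add(Mul(31, 213), Add(11, -55)), -1) = Pow(Add(6603, -44), -1) = Pow(6559, -1) = Rational(1, 6559)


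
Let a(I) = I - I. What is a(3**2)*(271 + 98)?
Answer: 0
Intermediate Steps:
a(I) = 0
a(3**2)*(271 + 98) = 0*(271 + 98) = 0*369 = 0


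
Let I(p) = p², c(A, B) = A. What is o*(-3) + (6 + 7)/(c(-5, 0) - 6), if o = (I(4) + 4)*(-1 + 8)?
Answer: -4633/11 ≈ -421.18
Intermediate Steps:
o = 140 (o = (4² + 4)*(-1 + 8) = (16 + 4)*7 = 20*7 = 140)
o*(-3) + (6 + 7)/(c(-5, 0) - 6) = 140*(-3) + (6 + 7)/(-5 - 6) = -420 + 13/(-11) = -420 + 13*(-1/11) = -420 - 13/11 = -4633/11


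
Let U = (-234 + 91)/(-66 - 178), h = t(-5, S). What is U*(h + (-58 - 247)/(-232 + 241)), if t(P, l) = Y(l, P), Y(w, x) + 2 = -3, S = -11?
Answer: -25025/1098 ≈ -22.791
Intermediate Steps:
Y(w, x) = -5 (Y(w, x) = -2 - 3 = -5)
t(P, l) = -5
h = -5
U = 143/244 (U = -143/(-244) = -143*(-1/244) = 143/244 ≈ 0.58607)
U*(h + (-58 - 247)/(-232 + 241)) = 143*(-5 + (-58 - 247)/(-232 + 241))/244 = 143*(-5 - 305/9)/244 = (143/244)*(-350/9) = -25025/1098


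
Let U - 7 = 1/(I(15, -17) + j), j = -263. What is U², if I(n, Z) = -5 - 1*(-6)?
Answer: 3359889/68644 ≈ 48.947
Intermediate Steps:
I(n, Z) = 1 (I(n, Z) = -5 + 6 = 1)
U = 1833/262 (U = 7 + 1/(1 - 263) = 7 + 1/(-262) = 7 - 1/262 = 1833/262 ≈ 6.9962)
U² = (1833/262)² = 3359889/68644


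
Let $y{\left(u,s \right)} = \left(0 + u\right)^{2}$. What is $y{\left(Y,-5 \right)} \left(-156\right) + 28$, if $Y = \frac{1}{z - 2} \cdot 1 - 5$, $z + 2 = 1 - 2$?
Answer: $- \frac{104756}{25} \approx -4190.2$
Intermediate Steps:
$z = -3$ ($z = -2 + \left(1 - 2\right) = -2 - 1 = -3$)
$Y = - \frac{26}{5}$ ($Y = \frac{1}{-3 - 2} \cdot 1 - 5 = \frac{1}{-5} \cdot 1 - 5 = \left(- \frac{1}{5}\right) 1 - 5 = - \frac{1}{5} - 5 = - \frac{26}{5} \approx -5.2$)
$y{\left(u,s \right)} = u^{2}$
$y{\left(Y,-5 \right)} \left(-156\right) + 28 = \left(- \frac{26}{5}\right)^{2} \left(-156\right) + 28 = \frac{676}{25} \left(-156\right) + 28 = - \frac{105456}{25} + 28 = - \frac{104756}{25}$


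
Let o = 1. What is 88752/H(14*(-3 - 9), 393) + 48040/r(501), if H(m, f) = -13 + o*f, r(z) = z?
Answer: 15679988/47595 ≈ 329.45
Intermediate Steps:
H(m, f) = -13 + f (H(m, f) = -13 + 1*f = -13 + f)
88752/H(14*(-3 - 9), 393) + 48040/r(501) = 88752/(-13 + 393) + 48040/501 = 88752/380 + 48040*(1/501) = 88752*(1/380) + 48040/501 = 22188/95 + 48040/501 = 15679988/47595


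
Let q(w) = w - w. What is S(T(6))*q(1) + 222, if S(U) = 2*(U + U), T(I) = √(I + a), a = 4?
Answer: 222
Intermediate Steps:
q(w) = 0
T(I) = √(4 + I) (T(I) = √(I + 4) = √(4 + I))
S(U) = 4*U (S(U) = 2*(2*U) = 4*U)
S(T(6))*q(1) + 222 = (4*√(4 + 6))*0 + 222 = (4*√10)*0 + 222 = 0 + 222 = 222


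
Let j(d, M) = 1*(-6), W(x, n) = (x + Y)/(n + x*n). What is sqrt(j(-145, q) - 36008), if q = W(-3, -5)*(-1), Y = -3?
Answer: I*sqrt(36014) ≈ 189.77*I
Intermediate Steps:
W(x, n) = (-3 + x)/(n + n*x) (W(x, n) = (x - 3)/(n + x*n) = (-3 + x)/(n + n*x))
q = 3/5 (q = ((-3 - 3)/((-5)*(1 - 3)))*(-1) = -1/5*(-6)/(-2)*(-1) = -1/5*(-1/2)*(-6)*(-1) = -3/5*(-1) = 3/5 ≈ 0.60000)
j(d, M) = -6
sqrt(j(-145, q) - 36008) = sqrt(-6 - 36008) = sqrt(-36014) = I*sqrt(36014)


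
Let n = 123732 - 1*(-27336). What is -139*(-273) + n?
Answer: 189015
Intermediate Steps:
n = 151068 (n = 123732 + 27336 = 151068)
-139*(-273) + n = -139*(-273) + 151068 = 37947 + 151068 = 189015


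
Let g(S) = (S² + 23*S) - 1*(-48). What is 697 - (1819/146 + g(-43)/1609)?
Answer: 160675719/234914 ≈ 683.98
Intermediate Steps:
g(S) = 48 + S² + 23*S (g(S) = (S² + 23*S) + 48 = 48 + S² + 23*S)
697 - (1819/146 + g(-43)/1609) = 697 - (1819/146 + (48 + (-43)² + 23*(-43))/1609) = 697 - (1819*(1/146) + (48 + 1849 - 989)*(1/1609)) = 697 - (1819/146 + 908*(1/1609)) = 697 - (1819/146 + 908/1609) = 697 - 1*3059339/234914 = 697 - 3059339/234914 = 160675719/234914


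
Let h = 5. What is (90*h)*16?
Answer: 7200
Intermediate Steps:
(90*h)*16 = (90*5)*16 = 450*16 = 7200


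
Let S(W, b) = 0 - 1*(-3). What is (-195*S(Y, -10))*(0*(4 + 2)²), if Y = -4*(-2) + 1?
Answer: 0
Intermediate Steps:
Y = 9 (Y = 8 + 1 = 9)
S(W, b) = 3 (S(W, b) = 0 + 3 = 3)
(-195*S(Y, -10))*(0*(4 + 2)²) = (-195*3)*(0*(4 + 2)²) = -0*6² = -0*36 = -585*0 = 0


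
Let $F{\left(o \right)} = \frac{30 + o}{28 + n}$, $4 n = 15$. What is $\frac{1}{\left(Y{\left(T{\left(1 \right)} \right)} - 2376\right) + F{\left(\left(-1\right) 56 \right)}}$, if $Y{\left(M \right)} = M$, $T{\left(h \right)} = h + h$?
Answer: $- \frac{127}{301602} \approx -0.00042108$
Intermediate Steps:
$n = \frac{15}{4}$ ($n = \frac{1}{4} \cdot 15 = \frac{15}{4} \approx 3.75$)
$T{\left(h \right)} = 2 h$
$F{\left(o \right)} = \frac{120}{127} + \frac{4 o}{127}$ ($F{\left(o \right)} = \frac{30 + o}{28 + \frac{15}{4}} = \frac{30 + o}{\frac{127}{4}} = \left(30 + o\right) \frac{4}{127} = \frac{120}{127} + \frac{4 o}{127}$)
$\frac{1}{\left(Y{\left(T{\left(1 \right)} \right)} - 2376\right) + F{\left(\left(-1\right) 56 \right)}} = \frac{1}{\left(2 \cdot 1 - 2376\right) + \left(\frac{120}{127} + \frac{4 \left(\left(-1\right) 56\right)}{127}\right)} = \frac{1}{\left(2 - 2376\right) + \left(\frac{120}{127} + \frac{4}{127} \left(-56\right)\right)} = \frac{1}{-2374 + \left(\frac{120}{127} - \frac{224}{127}\right)} = \frac{1}{-2374 - \frac{104}{127}} = \frac{1}{- \frac{301602}{127}} = - \frac{127}{301602}$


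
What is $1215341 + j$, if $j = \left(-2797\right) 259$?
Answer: $490918$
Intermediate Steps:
$j = -724423$
$1215341 + j = 1215341 - 724423 = 490918$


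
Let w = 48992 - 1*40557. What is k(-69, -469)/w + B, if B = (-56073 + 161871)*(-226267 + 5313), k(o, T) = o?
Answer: -197180704048089/8435 ≈ -2.3376e+10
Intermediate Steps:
w = 8435 (w = 48992 - 40557 = 8435)
B = -23376491292 (B = 105798*(-220954) = -23376491292)
k(-69, -469)/w + B = -69/8435 - 23376491292 = -197180704048089/8435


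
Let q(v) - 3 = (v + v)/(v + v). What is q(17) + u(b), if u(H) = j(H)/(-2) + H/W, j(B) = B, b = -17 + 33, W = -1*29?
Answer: -132/29 ≈ -4.5517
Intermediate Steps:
W = -29
b = 16
q(v) = 4 (q(v) = 3 + (v + v)/(v + v) = 3 + (2*v)/((2*v)) = 3 + (2*v)*(1/(2*v)) = 3 + 1 = 4)
u(H) = -31*H/58 (u(H) = H/(-2) + H/(-29) = H*(-½) + H*(-1/29) = -H/2 - H/29 = -31*H/58)
q(17) + u(b) = 4 - 31/58*16 = 4 - 248/29 = -132/29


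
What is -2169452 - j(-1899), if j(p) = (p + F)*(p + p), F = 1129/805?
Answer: -7548104528/805 ≈ -9.3765e+6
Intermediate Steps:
F = 1129/805 (F = 1129*(1/805) = 1129/805 ≈ 1.4025)
j(p) = 2*p*(1129/805 + p) (j(p) = (p + 1129/805)*(p + p) = (1129/805 + p)*(2*p) = 2*p*(1129/805 + p))
-2169452 - j(-1899) = -2169452 - 2*(-1899)*(1129 + 805*(-1899))/805 = -2169452 - 2*(-1899)*(1129 - 1528695)/805 = -2169452 - 2*(-1899)*(-1527566)/805 = -2169452 - 1*5801695668/805 = -2169452 - 5801695668/805 = -7548104528/805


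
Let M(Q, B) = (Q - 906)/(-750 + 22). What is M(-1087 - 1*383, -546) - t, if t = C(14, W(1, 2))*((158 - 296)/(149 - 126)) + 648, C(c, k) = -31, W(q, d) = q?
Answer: -75597/91 ≈ -830.74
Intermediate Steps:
M(Q, B) = 453/364 - Q/728 (M(Q, B) = (-906 + Q)/(-728) = (-906 + Q)*(-1/728) = 453/364 - Q/728)
t = 834 (t = -31*(158 - 296)/(149 - 126) + 648 = -(-4278)/23 + 648 = -31*(-6) + 648 = 186 + 648 = 834)
M(-1087 - 1*383, -546) - t = (453/364 - (-1087 - 1*383)/728) - 1*834 = (453/364 - (-1087 - 383)/728) - 834 = (453/364 - 1/728*(-1470)) - 834 = (453/364 + 105/52) - 834 = 297/91 - 834 = -75597/91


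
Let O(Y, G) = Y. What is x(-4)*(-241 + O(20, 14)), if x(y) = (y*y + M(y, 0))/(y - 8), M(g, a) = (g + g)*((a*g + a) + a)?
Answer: 884/3 ≈ 294.67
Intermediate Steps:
M(g, a) = 2*g*(2*a + a*g) (M(g, a) = (2*g)*((a + a*g) + a) = (2*g)*(2*a + a*g) = 2*g*(2*a + a*g))
x(y) = y²/(-8 + y) (x(y) = (y*y + 2*0*y*(2 + y))/(y - 8) = (y² + 0)/(-8 + y) = y²/(-8 + y))
x(-4)*(-241 + O(20, 14)) = ((-4)²/(-8 - 4))*(-241 + 20) = (16/(-12))*(-221) = (16*(-1/12))*(-221) = -4/3*(-221) = 884/3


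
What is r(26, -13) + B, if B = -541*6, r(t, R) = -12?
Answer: -3258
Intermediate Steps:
B = -3246
r(26, -13) + B = -12 - 3246 = -3258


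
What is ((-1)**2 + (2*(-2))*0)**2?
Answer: 1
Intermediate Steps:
((-1)**2 + (2*(-2))*0)**2 = (1 - 4*0)**2 = (1 + 0)**2 = 1**2 = 1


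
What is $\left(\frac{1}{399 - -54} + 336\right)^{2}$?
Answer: $\frac{23167579681}{205209} \approx 1.129 \cdot 10^{5}$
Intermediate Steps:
$\left(\frac{1}{399 - -54} + 336\right)^{2} = \left(\frac{1}{399 + 54} + 336\right)^{2} = \left(\frac{1}{453} + 336\right)^{2} = \left(\frac{152209}{453}\right)^{2} = \frac{23167579681}{205209}$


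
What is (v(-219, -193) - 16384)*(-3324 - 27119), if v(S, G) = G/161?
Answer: 11472735933/23 ≈ 4.9881e+8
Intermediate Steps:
v(S, G) = G/161 (v(S, G) = G*(1/161) = G/161)
(v(-219, -193) - 16384)*(-3324 - 27119) = ((1/161)*(-193) - 16384)*(-3324 - 27119) = (-193/161 - 16384)*(-30443) = -2638017/161*(-30443) = 11472735933/23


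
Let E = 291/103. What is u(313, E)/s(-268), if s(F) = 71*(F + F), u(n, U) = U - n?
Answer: 7987/979942 ≈ 0.0081505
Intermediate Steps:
E = 291/103 (E = 291*(1/103) = 291/103 ≈ 2.8252)
s(F) = 142*F (s(F) = 71*(2*F) = 142*F)
u(313, E)/s(-268) = (291/103 - 1*313)/((142*(-268))) = (291/103 - 313)/(-38056) = -31948/103*(-1/38056) = 7987/979942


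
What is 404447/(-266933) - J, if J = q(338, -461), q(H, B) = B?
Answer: 122651666/266933 ≈ 459.48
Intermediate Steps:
J = -461
404447/(-266933) - J = 404447/(-266933) - 1*(-461) = 404447*(-1/266933) + 461 = -404447/266933 + 461 = 122651666/266933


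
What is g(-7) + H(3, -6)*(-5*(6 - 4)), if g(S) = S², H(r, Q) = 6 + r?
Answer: -41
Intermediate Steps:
g(-7) + H(3, -6)*(-5*(6 - 4)) = (-7)² + (6 + 3)*(-5*(6 - 4)) = 49 + 9*(-5*2) = 49 + 9*(-10) = 49 - 90 = -41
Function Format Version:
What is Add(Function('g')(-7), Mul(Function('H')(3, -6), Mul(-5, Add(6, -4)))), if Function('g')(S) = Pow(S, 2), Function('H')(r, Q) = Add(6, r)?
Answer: -41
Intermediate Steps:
Add(Function('g')(-7), Mul(Function('H')(3, -6), Mul(-5, Add(6, -4)))) = Add(Pow(-7, 2), Mul(Add(6, 3), Mul(-5, Add(6, -4)))) = Add(49, Mul(9, Mul(-5, 2))) = Add(49, Mul(9, -10)) = Add(49, -90) = -41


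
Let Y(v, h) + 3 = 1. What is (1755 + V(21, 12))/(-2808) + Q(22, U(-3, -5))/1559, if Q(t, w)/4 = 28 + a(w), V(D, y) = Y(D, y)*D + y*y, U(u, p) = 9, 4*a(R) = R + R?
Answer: -843341/1459224 ≈ -0.57794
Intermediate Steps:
Y(v, h) = -2 (Y(v, h) = -3 + 1 = -2)
a(R) = R/2 (a(R) = (R + R)/4 = (2*R)/4 = R/2)
V(D, y) = y² - 2*D (V(D, y) = -2*D + y*y = -2*D + y² = y² - 2*D)
Q(t, w) = 112 + 2*w (Q(t, w) = 4*(28 + w/2) = 112 + 2*w)
(1755 + V(21, 12))/(-2808) + Q(22, U(-3, -5))/1559 = (1755 + (12² - 2*21))/(-2808) + (112 + 2*9)/1559 = (1755 + (144 - 42))*(-1/2808) + (112 + 18)*(1/1559) = (1755 + 102)*(-1/2808) + 130*(1/1559) = 1857*(-1/2808) + 130/1559 = -619/936 + 130/1559 = -843341/1459224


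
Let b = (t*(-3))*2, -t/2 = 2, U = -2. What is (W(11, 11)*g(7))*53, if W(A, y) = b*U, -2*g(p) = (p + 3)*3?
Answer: 38160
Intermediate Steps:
t = -4 (t = -2*2 = -4)
g(p) = -9/2 - 3*p/2 (g(p) = -(p + 3)*3/2 = -(3 + p)*3/2 = -(9 + 3*p)/2 = -9/2 - 3*p/2)
b = 24 (b = -4*(-3)*2 = 12*2 = 24)
W(A, y) = -48 (W(A, y) = 24*(-2) = -48)
(W(11, 11)*g(7))*53 = -48*(-9/2 - 3/2*7)*53 = -48*(-9/2 - 21/2)*53 = -48*(-15)*53 = 720*53 = 38160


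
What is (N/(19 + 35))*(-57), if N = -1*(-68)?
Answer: -646/9 ≈ -71.778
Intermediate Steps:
N = 68
(N/(19 + 35))*(-57) = (68/(19 + 35))*(-57) = (68/54)*(-57) = ((1/54)*68)*(-57) = (34/27)*(-57) = -646/9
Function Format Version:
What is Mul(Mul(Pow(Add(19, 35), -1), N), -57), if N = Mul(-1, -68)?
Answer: Rational(-646, 9) ≈ -71.778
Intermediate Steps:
N = 68
Mul(Mul(Pow(Add(19, 35), -1), N), -57) = Mul(Mul(Pow(Add(19, 35), -1), 68), -57) = Mul(Mul(Pow(54, -1), 68), -57) = Mul(Mul(Rational(1, 54), 68), -57) = Mul(Rational(34, 27), -57) = Rational(-646, 9)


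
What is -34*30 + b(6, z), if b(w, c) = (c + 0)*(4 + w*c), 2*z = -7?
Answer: -1921/2 ≈ -960.50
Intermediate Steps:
z = -7/2 (z = (1/2)*(-7) = -7/2 ≈ -3.5000)
b(w, c) = c*(4 + c*w)
-34*30 + b(6, z) = -34*30 - 7*(4 - 7/2*6)/2 = -1020 - 7*(4 - 21)/2 = -1020 - 7/2*(-17) = -1020 + 119/2 = -1921/2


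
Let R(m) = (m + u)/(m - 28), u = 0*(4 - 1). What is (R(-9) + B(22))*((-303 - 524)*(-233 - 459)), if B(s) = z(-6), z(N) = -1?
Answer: -16023952/37 ≈ -4.3308e+5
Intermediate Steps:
B(s) = -1
u = 0 (u = 0*3 = 0)
R(m) = m/(-28 + m) (R(m) = (m + 0)/(m - 28) = m/(-28 + m))
(R(-9) + B(22))*((-303 - 524)*(-233 - 459)) = (-9/(-28 - 9) - 1)*((-303 - 524)*(-233 - 459)) = (-9/(-37) - 1)*(-827*(-692)) = (-9*(-1/37) - 1)*572284 = (9/37 - 1)*572284 = -28/37*572284 = -16023952/37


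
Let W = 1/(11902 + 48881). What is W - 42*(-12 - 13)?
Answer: 63822151/60783 ≈ 1050.0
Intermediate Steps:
W = 1/60783 ≈ 1.6452e-5
W - 42*(-12 - 13) = 1/60783 - 42*(-12 - 13) = 1/60783 - 42*(-25) = 1/60783 + 1050 = 63822151/60783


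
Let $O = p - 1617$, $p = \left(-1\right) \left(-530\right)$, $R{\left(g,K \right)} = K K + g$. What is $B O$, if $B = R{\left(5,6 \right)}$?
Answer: $-44567$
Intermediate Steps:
$R{\left(g,K \right)} = g + K^{2}$ ($R{\left(g,K \right)} = K^{2} + g = g + K^{2}$)
$p = 530$
$B = 41$ ($B = 5 + 6^{2} = 5 + 36 = 41$)
$O = -1087$ ($O = 530 - 1617 = -1087$)
$B O = 41 \left(-1087\right) = -44567$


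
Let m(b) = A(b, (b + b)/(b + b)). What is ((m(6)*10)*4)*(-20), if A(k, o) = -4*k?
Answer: 19200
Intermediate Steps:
m(b) = -4*b
((m(6)*10)*4)*(-20) = ((-4*6*10)*4)*(-20) = (-24*10*4)*(-20) = -240*4*(-20) = -960*(-20) = 19200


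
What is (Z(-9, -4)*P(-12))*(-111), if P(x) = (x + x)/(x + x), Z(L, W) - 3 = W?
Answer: 111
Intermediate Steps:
Z(L, W) = 3 + W
P(x) = 1 (P(x) = (2*x)/((2*x)) = (2*x)*(1/(2*x)) = 1)
(Z(-9, -4)*P(-12))*(-111) = ((3 - 4)*1)*(-111) = -1*1*(-111) = -1*(-111) = 111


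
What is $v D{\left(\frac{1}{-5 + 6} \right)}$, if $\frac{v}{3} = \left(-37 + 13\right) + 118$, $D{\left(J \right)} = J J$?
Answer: $282$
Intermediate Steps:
$D{\left(J \right)} = J^{2}$
$v = 282$ ($v = 3 \left(\left(-37 + 13\right) + 118\right) = 3 \left(-24 + 118\right) = 3 \cdot 94 = 282$)
$v D{\left(\frac{1}{-5 + 6} \right)} = 282 \left(\frac{1}{-5 + 6}\right)^{2} = 282 \left(1^{-1}\right)^{2} = 282 \cdot 1^{2} = 282 \cdot 1 = 282$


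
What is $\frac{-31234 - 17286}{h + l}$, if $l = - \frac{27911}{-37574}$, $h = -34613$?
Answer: $\frac{1823090480}{1300520951} \approx 1.4018$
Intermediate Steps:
$l = \frac{27911}{37574}$ ($l = \left(-27911\right) \left(- \frac{1}{37574}\right) = \frac{27911}{37574} \approx 0.74283$)
$\frac{-31234 - 17286}{h + l} = \frac{-31234 - 17286}{-34613 + \frac{27911}{37574}} = - \frac{48520}{- \frac{1300520951}{37574}} = \left(-48520\right) \left(- \frac{37574}{1300520951}\right) = \frac{1823090480}{1300520951}$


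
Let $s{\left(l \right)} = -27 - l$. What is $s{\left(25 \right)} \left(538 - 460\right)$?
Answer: $-4056$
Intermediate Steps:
$s{\left(25 \right)} \left(538 - 460\right) = \left(-27 - 25\right) \left(538 - 460\right) = \left(-27 - 25\right) 78 = \left(-52\right) 78 = -4056$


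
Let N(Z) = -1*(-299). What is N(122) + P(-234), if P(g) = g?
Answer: 65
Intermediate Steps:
N(Z) = 299
N(122) + P(-234) = 299 - 234 = 65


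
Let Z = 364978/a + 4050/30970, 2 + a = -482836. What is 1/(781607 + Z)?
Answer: 747674643/584387267297563 ≈ 1.2794e-6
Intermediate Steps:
a = -482838 (a = -2 - 482836 = -482838)
Z = -467393738/747674643 (Z = 364978/(-482838) + 4050/30970 = 364978*(-1/482838) + 4050*(1/30970) = -182489/241419 + 405/3097 = -467393738/747674643 ≈ -0.62513)
1/(781607 + Z) = 1/(781607 - 467393738/747674643) = 1/(584387267297563/747674643) = 747674643/584387267297563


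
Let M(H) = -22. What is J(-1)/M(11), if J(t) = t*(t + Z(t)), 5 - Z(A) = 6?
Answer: -1/11 ≈ -0.090909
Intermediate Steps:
Z(A) = -1 (Z(A) = 5 - 1*6 = 5 - 6 = -1)
J(t) = t*(-1 + t) (J(t) = t*(t - 1) = t*(-1 + t))
J(-1)/M(11) = -(-1 - 1)/(-22) = -1*(-2)*(-1/22) = 2*(-1/22) = -1/11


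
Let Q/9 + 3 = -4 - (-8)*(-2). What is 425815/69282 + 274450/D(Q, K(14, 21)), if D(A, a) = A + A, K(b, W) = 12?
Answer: -1046564305/1593486 ≈ -656.78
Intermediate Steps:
Q = -207 (Q = -27 + 9*(-4 - (-8)*(-2)) = -27 + 9*(-4 - 2*8) = -27 + 9*(-4 - 16) = -27 + 9*(-20) = -27 - 180 = -207)
D(A, a) = 2*A
425815/69282 + 274450/D(Q, K(14, 21)) = 425815/69282 + 274450/((2*(-207))) = 425815*(1/69282) + 274450/(-414) = 425815/69282 + 274450*(-1/414) = 425815/69282 - 137225/207 = -1046564305/1593486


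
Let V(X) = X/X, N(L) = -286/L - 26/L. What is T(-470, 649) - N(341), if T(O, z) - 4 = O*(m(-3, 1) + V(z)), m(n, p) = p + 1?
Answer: -479134/341 ≈ -1405.1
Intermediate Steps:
m(n, p) = 1 + p
N(L) = -312/L
V(X) = 1
T(O, z) = 4 + 3*O (T(O, z) = 4 + O*((1 + 1) + 1) = 4 + O*(2 + 1) = 4 + O*3 = 4 + 3*O)
T(-470, 649) - N(341) = (4 + 3*(-470)) - (-312)/341 = (4 - 1410) - (-312)/341 = -1406 - 1*(-312/341) = -1406 + 312/341 = -479134/341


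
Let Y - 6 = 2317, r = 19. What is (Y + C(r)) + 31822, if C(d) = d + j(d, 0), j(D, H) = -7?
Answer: 34157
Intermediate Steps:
Y = 2323 (Y = 6 + 2317 = 2323)
C(d) = -7 + d (C(d) = d - 7 = -7 + d)
(Y + C(r)) + 31822 = (2323 + (-7 + 19)) + 31822 = (2323 + 12) + 31822 = 2335 + 31822 = 34157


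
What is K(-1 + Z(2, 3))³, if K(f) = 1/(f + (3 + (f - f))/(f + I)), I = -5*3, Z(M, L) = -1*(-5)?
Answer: 1331/68921 ≈ 0.019312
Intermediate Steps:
Z(M, L) = 5
I = -15
K(f) = 1/(f + 3/(-15 + f)) (K(f) = 1/(f + (3 + (f - f))/(f - 15)) = 1/(f + (3 + 0)/(-15 + f)) = 1/(f + 3/(-15 + f)))
K(-1 + Z(2, 3))³ = ((-15 + (-1 + 5))/(3 + (-1 + 5)² - 15*(-1 + 5)))³ = ((-15 + 4)/(3 + 4² - 15*4))³ = (-11/(3 + 16 - 60))³ = (-11/(-41))³ = (-1/41*(-11))³ = (11/41)³ = 1331/68921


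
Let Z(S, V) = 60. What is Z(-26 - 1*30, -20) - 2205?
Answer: -2145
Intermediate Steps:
Z(-26 - 1*30, -20) - 2205 = 60 - 2205 = -2145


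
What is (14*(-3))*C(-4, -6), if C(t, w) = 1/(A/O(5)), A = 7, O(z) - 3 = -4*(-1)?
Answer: -42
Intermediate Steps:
O(z) = 7 (O(z) = 3 - 4*(-1) = 3 + 4 = 7)
C(t, w) = 1 (C(t, w) = 1/(7/7) = 1/(7*(1/7)) = 1/1 = 1)
(14*(-3))*C(-4, -6) = (14*(-3))*1 = -42*1 = -42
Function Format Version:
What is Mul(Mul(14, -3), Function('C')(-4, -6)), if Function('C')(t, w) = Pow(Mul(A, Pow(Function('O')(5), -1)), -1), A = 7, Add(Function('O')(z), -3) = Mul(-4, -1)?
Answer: -42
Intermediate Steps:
Function('O')(z) = 7 (Function('O')(z) = Add(3, Mul(-4, -1)) = Add(3, 4) = 7)
Function('C')(t, w) = 1 (Function('C')(t, w) = Pow(Mul(7, Pow(7, -1)), -1) = Pow(Mul(7, Rational(1, 7)), -1) = Pow(1, -1) = 1)
Mul(Mul(14, -3), Function('C')(-4, -6)) = Mul(Mul(14, -3), 1) = Mul(-42, 1) = -42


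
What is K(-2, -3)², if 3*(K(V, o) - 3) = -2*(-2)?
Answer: 169/9 ≈ 18.778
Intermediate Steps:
K(V, o) = 13/3 (K(V, o) = 3 + (-2*(-2))/3 = 3 + (⅓)*4 = 3 + 4/3 = 13/3)
K(-2, -3)² = (13/3)² = 169/9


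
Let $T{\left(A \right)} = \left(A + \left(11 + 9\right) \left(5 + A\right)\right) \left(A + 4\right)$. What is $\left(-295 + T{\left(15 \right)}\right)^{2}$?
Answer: $57608100$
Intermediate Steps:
$T{\left(A \right)} = \left(4 + A\right) \left(100 + 21 A\right)$ ($T{\left(A \right)} = \left(A + 20 \left(5 + A\right)\right) \left(4 + A\right) = \left(A + \left(100 + 20 A\right)\right) \left(4 + A\right) = \left(100 + 21 A\right) \left(4 + A\right) = \left(4 + A\right) \left(100 + 21 A\right)$)
$\left(-295 + T{\left(15 \right)}\right)^{2} = \left(-295 + \left(400 + 21 \cdot 15^{2} + 184 \cdot 15\right)\right)^{2} = \left(-295 + \left(400 + 21 \cdot 225 + 2760\right)\right)^{2} = \left(-295 + \left(400 + 4725 + 2760\right)\right)^{2} = \left(-295 + 7885\right)^{2} = 7590^{2} = 57608100$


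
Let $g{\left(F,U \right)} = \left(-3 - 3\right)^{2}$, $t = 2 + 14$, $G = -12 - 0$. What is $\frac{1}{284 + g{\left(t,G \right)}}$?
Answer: $\frac{1}{320} \approx 0.003125$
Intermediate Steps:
$G = -12$ ($G = -12 + 0 = -12$)
$t = 16$
$g{\left(F,U \right)} = 36$ ($g{\left(F,U \right)} = \left(-6\right)^{2} = 36$)
$\frac{1}{284 + g{\left(t,G \right)}} = \frac{1}{284 + 36} = \frac{1}{320}$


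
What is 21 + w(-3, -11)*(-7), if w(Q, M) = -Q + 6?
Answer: -42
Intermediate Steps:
w(Q, M) = 6 - Q
21 + w(-3, -11)*(-7) = 21 + (6 - 1*(-3))*(-7) = 21 + (6 + 3)*(-7) = 21 + 9*(-7) = 21 - 63 = -42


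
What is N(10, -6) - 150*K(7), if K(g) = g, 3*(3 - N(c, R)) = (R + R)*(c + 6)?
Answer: -983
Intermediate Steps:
N(c, R) = 3 - 2*R*(6 + c)/3 (N(c, R) = 3 - (R + R)*(c + 6)/3 = 3 - 2*R*(6 + c)/3)
N(10, -6) - 150*K(7) = (3 - 4*(-6) - ⅔*(-6)*10) - 150*7 = (3 + 24 + 40) - 1050 = 67 - 1050 = -983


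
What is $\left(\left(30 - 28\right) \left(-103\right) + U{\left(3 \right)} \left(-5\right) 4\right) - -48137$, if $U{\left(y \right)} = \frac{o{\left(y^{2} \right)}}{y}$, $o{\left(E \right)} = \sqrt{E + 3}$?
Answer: $47931 - \frac{40 \sqrt{3}}{3} \approx 47908.0$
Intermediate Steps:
$o{\left(E \right)} = \sqrt{3 + E}$
$U{\left(y \right)} = \frac{\sqrt{3 + y^{2}}}{y}$
$\left(\left(30 - 28\right) \left(-103\right) + U{\left(3 \right)} \left(-5\right) 4\right) - -48137 = \left(\left(30 - 28\right) \left(-103\right) + \frac{\sqrt{3 + 3^{2}}}{3} \left(-5\right) 4\right) - -48137 = \left(2 \left(-103\right) + \frac{\sqrt{3 + 9}}{3} \left(-5\right) 4\right) + 48137 = \left(-206 + \frac{\sqrt{12}}{3} \left(-5\right) 4\right) + 48137 = \left(-206 + \frac{2 \sqrt{3}}{3} \left(-5\right) 4\right) + 48137 = \left(-206 + - \frac{10 \sqrt{3}}{3} \cdot 4\right) + 48137 = \left(-206 - \frac{40 \sqrt{3}}{3}\right) + 48137 = 47931 - \frac{40 \sqrt{3}}{3}$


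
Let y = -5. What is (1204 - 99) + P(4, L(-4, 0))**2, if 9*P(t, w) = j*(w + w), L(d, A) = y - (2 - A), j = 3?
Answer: 10141/9 ≈ 1126.8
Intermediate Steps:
L(d, A) = -7 + A (L(d, A) = -5 - (2 - A) = -5 + (-2 + A) = -7 + A)
P(t, w) = 2*w/3 (P(t, w) = (3*(w + w))/9 = (3*(2*w))/9 = (6*w)/9 = 2*w/3)
(1204 - 99) + P(4, L(-4, 0))**2 = (1204 - 99) + (2*(-7 + 0)/3)**2 = 1105 + ((2/3)*(-7))**2 = 1105 + (-14/3)**2 = 1105 + 196/9 = 10141/9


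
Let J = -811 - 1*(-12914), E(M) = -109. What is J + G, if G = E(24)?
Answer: 11994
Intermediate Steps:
G = -109
J = 12103 (J = -811 + 12914 = 12103)
J + G = 12103 - 109 = 11994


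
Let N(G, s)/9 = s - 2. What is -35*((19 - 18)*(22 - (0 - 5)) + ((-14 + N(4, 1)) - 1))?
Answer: -105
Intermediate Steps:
N(G, s) = -18 + 9*s (N(G, s) = 9*(s - 2) = 9*(-2 + s) = -18 + 9*s)
-35*((19 - 18)*(22 - (0 - 5)) + ((-14 + N(4, 1)) - 1)) = -35*((19 - 18)*(22 - (0 - 5)) + ((-14 + (-18 + 9*1)) - 1)) = -35*(1*(22 - 1*(-5)) + ((-14 + (-18 + 9)) - 1)) = -35*(1*(22 + 5) + ((-14 - 9) - 1)) = -35*(1*27 + (-23 - 1)) = -35*(27 - 24) = -35*3 = -105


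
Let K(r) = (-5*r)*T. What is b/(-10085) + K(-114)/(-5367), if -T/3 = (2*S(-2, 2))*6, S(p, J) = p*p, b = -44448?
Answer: 355443072/18042065 ≈ 19.701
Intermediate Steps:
S(p, J) = p**2
T = -144 (T = -3*2*(-2)**2*6 = -3*2*4*6 = -24*6 = -3*48 = -144)
K(r) = 720*r (K(r) = -5*r*(-144) = 720*r)
b/(-10085) + K(-114)/(-5367) = -44448/(-10085) + (720*(-114))/(-5367) = -44448*(-1/10085) - 82080*(-1/5367) = 44448/10085 + 27360/1789 = 355443072/18042065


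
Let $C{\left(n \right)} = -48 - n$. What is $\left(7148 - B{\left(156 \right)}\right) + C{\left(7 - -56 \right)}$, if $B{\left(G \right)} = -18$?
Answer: $7055$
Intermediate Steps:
$\left(7148 - B{\left(156 \right)}\right) + C{\left(7 - -56 \right)} = \left(7148 - -18\right) - \left(55 + 56\right) = \left(7148 + 18\right) - 111 = 7166 - 111 = 7055$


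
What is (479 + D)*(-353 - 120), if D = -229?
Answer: -118250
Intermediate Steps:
(479 + D)*(-353 - 120) = (479 - 229)*(-353 - 120) = 250*(-473) = -118250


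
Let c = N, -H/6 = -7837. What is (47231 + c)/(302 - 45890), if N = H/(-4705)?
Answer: -222174833/214491540 ≈ -1.0358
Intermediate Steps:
H = 47022 (H = -6*(-7837) = 47022)
N = -47022/4705 (N = 47022/(-4705) = 47022*(-1/4705) = -47022/4705 ≈ -9.9940)
c = -47022/4705 ≈ -9.9940
(47231 + c)/(302 - 45890) = (47231 - 47022/4705)/(302 - 45890) = (222174833/4705)/(-45588) = (222174833/4705)*(-1/45588) = -222174833/214491540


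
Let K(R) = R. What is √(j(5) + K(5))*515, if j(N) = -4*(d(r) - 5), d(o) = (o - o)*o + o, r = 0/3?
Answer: 2575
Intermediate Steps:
r = 0 (r = 0*(⅓) = 0)
d(o) = o (d(o) = 0*o + o = 0 + o = o)
j(N) = 20 (j(N) = -4*(0 - 5) = -4*(-5) = 20)
√(j(5) + K(5))*515 = √(20 + 5)*515 = √25*515 = 5*515 = 2575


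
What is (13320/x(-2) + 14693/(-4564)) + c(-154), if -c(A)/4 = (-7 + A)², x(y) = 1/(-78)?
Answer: -745005987/652 ≈ -1.1426e+6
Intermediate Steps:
x(y) = -1/78
c(A) = -4*(-7 + A)²
(13320/x(-2) + 14693/(-4564)) + c(-154) = (13320/(-1/78) + 14693/(-4564)) - 4*(-7 - 154)² = (13320*(-78) + 14693*(-1/4564)) - 4*(-161)² = (-1038960 - 2099/652) - 4*25921 = -677404019/652 - 103684 = -745005987/652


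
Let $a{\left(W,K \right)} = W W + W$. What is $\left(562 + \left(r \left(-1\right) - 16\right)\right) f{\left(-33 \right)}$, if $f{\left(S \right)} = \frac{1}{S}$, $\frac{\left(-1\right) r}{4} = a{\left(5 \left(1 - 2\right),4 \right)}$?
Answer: $- \frac{626}{33} \approx -18.97$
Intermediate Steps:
$a{\left(W,K \right)} = W + W^{2}$ ($a{\left(W,K \right)} = W^{2} + W = W + W^{2}$)
$r = -80$ ($r = - 4 \cdot 5 \left(1 - 2\right) \left(1 + 5 \left(1 - 2\right)\right) = - 4 \cdot 5 \left(-1\right) \left(1 + 5 \left(-1\right)\right) = - 4 \left(- 5 \left(1 - 5\right)\right) = - 4 \left(\left(-5\right) \left(-4\right)\right) = \left(-4\right) 20 = -80$)
$\left(562 + \left(r \left(-1\right) - 16\right)\right) f{\left(-33 \right)} = \frac{562 - -64}{-33} = \left(562 + \left(80 - 16\right)\right) \left(- \frac{1}{33}\right) = \left(562 + 64\right) \left(- \frac{1}{33}\right) = 626 \left(- \frac{1}{33}\right) = - \frac{626}{33}$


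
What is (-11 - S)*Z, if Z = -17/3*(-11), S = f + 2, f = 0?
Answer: -2431/3 ≈ -810.33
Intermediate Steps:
S = 2 (S = 0 + 2 = 2)
Z = 187/3 (Z = -17*1/3*(-11) = -17/3*(-11) = 187/3 ≈ 62.333)
(-11 - S)*Z = (-11 - 1*2)*(187/3) = (-11 - 2)*(187/3) = -13*187/3 = -2431/3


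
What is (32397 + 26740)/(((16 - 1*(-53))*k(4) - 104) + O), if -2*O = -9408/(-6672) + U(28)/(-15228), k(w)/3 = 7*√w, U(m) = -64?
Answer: 31293703701/1478135164 ≈ 21.171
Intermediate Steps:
k(w) = 21*√w (k(w) = 3*(7*√w) = 21*√w)
O = -374198/529173 (O = -(-9408/(-6672) - 64/(-15228))/2 = -(-9408*(-1/6672) - 64*(-1/15228))/2 = -(196/139 + 16/3807)/2 = -½*748396/529173 = -374198/529173 ≈ -0.70714)
(32397 + 26740)/(((16 - 1*(-53))*k(4) - 104) + O) = (32397 + 26740)/(((16 - 1*(-53))*(21*√4) - 104) - 374198/529173) = 59137/(((16 + 53)*(21*2) - 104) - 374198/529173) = 59137/((69*42 - 104) - 374198/529173) = 59137/((2898 - 104) - 374198/529173) = 59137/(2794 - 374198/529173) = 59137/(1478135164/529173) = 59137*(529173/1478135164) = 31293703701/1478135164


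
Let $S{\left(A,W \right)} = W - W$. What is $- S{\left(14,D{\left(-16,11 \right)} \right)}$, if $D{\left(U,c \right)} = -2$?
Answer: $0$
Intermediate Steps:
$S{\left(A,W \right)} = 0$
$- S{\left(14,D{\left(-16,11 \right)} \right)} = \left(-1\right) 0 = 0$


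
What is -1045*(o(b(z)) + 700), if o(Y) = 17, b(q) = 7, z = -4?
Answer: -749265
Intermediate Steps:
-1045*(o(b(z)) + 700) = -1045*(17 + 700) = -1045*717 = -749265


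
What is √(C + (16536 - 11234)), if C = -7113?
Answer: I*√1811 ≈ 42.556*I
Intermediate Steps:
√(C + (16536 - 11234)) = √(-7113 + (16536 - 11234)) = √(-7113 + 5302) = √(-1811) = I*√1811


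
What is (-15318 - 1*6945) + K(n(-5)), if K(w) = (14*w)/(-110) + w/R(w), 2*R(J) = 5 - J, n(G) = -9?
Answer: -8571309/385 ≈ -22263.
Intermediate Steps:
R(J) = 5/2 - J/2 (R(J) = (5 - J)/2 = 5/2 - J/2)
K(w) = -7*w/55 + w/(5/2 - w/2) (K(w) = (14*w)/(-110) + w/(5/2 - w/2) = (14*w)*(-1/110) + w/(5/2 - w/2) = -7*w/55 + w/(5/2 - w/2))
(-15318 - 1*6945) + K(n(-5)) = (-15318 - 1*6945) + (1/55)*(-9)*(-75 - 7*(-9))/(-5 - 9) = (-15318 - 6945) + (1/55)*(-9)*(-75 + 63)/(-14) = -22263 + (1/55)*(-9)*(-1/14)*(-12) = -22263 - 54/385 = -8571309/385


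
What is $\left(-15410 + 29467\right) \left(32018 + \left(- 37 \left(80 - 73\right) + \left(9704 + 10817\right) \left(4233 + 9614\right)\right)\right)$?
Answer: $3994803248622$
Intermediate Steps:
$\left(-15410 + 29467\right) \left(32018 + \left(- 37 \left(80 - 73\right) + \left(9704 + 10817\right) \left(4233 + 9614\right)\right)\right) = 14057 \left(32018 + \left(\left(-37\right) 7 + 20521 \cdot 13847\right)\right) = 14057 \left(32018 + \left(-259 + 284154287\right)\right) = 14057 \left(32018 + 284154028\right) = 14057 \cdot 284186046 = 3994803248622$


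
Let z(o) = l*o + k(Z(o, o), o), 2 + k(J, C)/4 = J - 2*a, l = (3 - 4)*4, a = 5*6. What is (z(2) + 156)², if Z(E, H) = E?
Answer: 8464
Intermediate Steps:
a = 30
l = -4 (l = -1*4 = -4)
k(J, C) = -248 + 4*J (k(J, C) = -8 + 4*(J - 2*30) = -8 + 4*(J - 60) = -8 + 4*(-60 + J) = -8 + (-240 + 4*J) = -248 + 4*J)
z(o) = -248 (z(o) = -4*o + (-248 + 4*o) = -248)
(z(2) + 156)² = (-248 + 156)² = (-92)² = 8464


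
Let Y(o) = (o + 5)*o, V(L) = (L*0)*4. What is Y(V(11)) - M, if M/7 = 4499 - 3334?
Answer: -8155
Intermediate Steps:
V(L) = 0 (V(L) = 0*4 = 0)
Y(o) = o*(5 + o) (Y(o) = (5 + o)*o = o*(5 + o))
M = 8155 (M = 7*(4499 - 3334) = 7*1165 = 8155)
Y(V(11)) - M = 0*(5 + 0) - 1*8155 = 0*5 - 8155 = 0 - 8155 = -8155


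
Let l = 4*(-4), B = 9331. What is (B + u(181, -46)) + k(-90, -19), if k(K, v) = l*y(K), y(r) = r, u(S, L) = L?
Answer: 10725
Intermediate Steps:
l = -16
k(K, v) = -16*K
(B + u(181, -46)) + k(-90, -19) = (9331 - 46) - 16*(-90) = 9285 + 1440 = 10725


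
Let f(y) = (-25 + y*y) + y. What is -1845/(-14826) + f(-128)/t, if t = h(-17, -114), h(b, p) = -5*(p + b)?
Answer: 80616427/3237010 ≈ 24.905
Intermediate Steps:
h(b, p) = -5*b - 5*p (h(b, p) = -5*(b + p) = -5*b - 5*p)
f(y) = -25 + y + y² (f(y) = (-25 + y²) + y = -25 + y + y²)
t = 655 (t = -5*(-17) - 5*(-114) = 85 + 570 = 655)
-1845/(-14826) + f(-128)/t = -1845/(-14826) + (-25 - 128 + (-128)²)/655 = -1845*(-1/14826) + (-25 - 128 + 16384)*(1/655) = 615/4942 + 16231*(1/655) = 615/4942 + 16231/655 = 80616427/3237010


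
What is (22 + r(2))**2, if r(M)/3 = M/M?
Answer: 625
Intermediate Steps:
r(M) = 3 (r(M) = 3*(M/M) = 3*1 = 3)
(22 + r(2))**2 = (22 + 3)**2 = 25**2 = 625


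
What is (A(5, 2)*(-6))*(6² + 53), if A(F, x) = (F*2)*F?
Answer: -26700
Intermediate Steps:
A(F, x) = 2*F² (A(F, x) = (2*F)*F = 2*F²)
(A(5, 2)*(-6))*(6² + 53) = ((2*5²)*(-6))*(6² + 53) = ((2*25)*(-6))*(36 + 53) = (50*(-6))*89 = -300*89 = -26700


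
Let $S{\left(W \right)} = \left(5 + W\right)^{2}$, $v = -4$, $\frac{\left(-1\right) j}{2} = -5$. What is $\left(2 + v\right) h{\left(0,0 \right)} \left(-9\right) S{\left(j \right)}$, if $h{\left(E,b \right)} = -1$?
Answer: $-4050$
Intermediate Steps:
$j = 10$ ($j = \left(-2\right) \left(-5\right) = 10$)
$\left(2 + v\right) h{\left(0,0 \right)} \left(-9\right) S{\left(j \right)} = \left(2 - 4\right) \left(-1\right) \left(-9\right) \left(5 + 10\right)^{2} = \left(-2\right) \left(-1\right) \left(-9\right) 15^{2} = 2 \left(-9\right) 225 = \left(-18\right) 225 = -4050$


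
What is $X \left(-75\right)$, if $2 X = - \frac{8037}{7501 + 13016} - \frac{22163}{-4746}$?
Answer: $- \frac{495922225}{3091228} \approx -160.43$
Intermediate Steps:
$X = \frac{19836889}{9273684}$ ($X = \frac{- \frac{8037}{7501 + 13016} - \frac{22163}{-4746}}{2} = \frac{- \frac{8037}{20517} - - \frac{22163}{4746}}{2} = \frac{\left(-8037\right) \frac{1}{20517} + \frac{22163}{4746}}{2} = \frac{- \frac{2679}{6839} + \frac{22163}{4746}}{2} = \frac{1}{2} \cdot \frac{19836889}{4636842} = \frac{19836889}{9273684} \approx 2.1391$)
$X \left(-75\right) = \frac{19836889}{9273684} \left(-75\right) = - \frac{495922225}{3091228}$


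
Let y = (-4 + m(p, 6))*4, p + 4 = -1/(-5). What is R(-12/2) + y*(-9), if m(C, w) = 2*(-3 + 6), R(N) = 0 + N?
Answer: -78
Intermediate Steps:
p = -19/5 (p = -4 - 1/(-5) = -4 - 1*(-⅕) = -4 + ⅕ = -19/5 ≈ -3.8000)
R(N) = N
m(C, w) = 6 (m(C, w) = 2*3 = 6)
y = 8 (y = (-4 + 6)*4 = 2*4 = 8)
R(-12/2) + y*(-9) = -12/2 + 8*(-9) = -12*½ - 72 = -6 - 72 = -78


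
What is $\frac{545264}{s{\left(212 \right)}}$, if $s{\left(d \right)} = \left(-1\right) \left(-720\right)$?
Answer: $\frac{34079}{45} \approx 757.31$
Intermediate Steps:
$s{\left(d \right)} = 720$
$\frac{545264}{s{\left(212 \right)}} = \frac{545264}{720} = 545264 \cdot \frac{1}{720} = \frac{34079}{45}$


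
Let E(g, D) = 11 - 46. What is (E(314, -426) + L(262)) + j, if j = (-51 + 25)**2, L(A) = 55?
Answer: 696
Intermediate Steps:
E(g, D) = -35
j = 676 (j = (-26)**2 = 676)
(E(314, -426) + L(262)) + j = (-35 + 55) + 676 = 20 + 676 = 696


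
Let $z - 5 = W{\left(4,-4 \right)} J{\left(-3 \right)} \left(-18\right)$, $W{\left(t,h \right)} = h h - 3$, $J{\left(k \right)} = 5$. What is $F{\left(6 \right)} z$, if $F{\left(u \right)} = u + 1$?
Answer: $-8155$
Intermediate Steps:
$W{\left(t,h \right)} = -3 + h^{2}$ ($W{\left(t,h \right)} = h^{2} - 3 = -3 + h^{2}$)
$F{\left(u \right)} = 1 + u$
$z = -1165$ ($z = 5 + \left(-3 + \left(-4\right)^{2}\right) 5 \left(-18\right) = 5 + \left(-3 + 16\right) 5 \left(-18\right) = 5 + 13 \cdot 5 \left(-18\right) = 5 + 65 \left(-18\right) = 5 - 1170 = -1165$)
$F{\left(6 \right)} z = \left(1 + 6\right) \left(-1165\right) = 7 \left(-1165\right) = -8155$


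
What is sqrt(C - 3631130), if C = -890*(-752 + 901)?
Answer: 2*I*sqrt(940935) ≈ 1940.0*I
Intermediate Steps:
C = -132610 (C = -890*149 = -132610)
sqrt(C - 3631130) = sqrt(-132610 - 3631130) = sqrt(-3763740) = 2*I*sqrt(940935)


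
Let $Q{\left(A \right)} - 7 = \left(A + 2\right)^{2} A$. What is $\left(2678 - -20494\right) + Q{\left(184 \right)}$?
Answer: $6388843$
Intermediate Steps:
$Q{\left(A \right)} = 7 + A \left(2 + A\right)^{2}$ ($Q{\left(A \right)} = 7 + \left(A + 2\right)^{2} A = 7 + \left(2 + A\right)^{2} A = 7 + A \left(2 + A\right)^{2}$)
$\left(2678 - -20494\right) + Q{\left(184 \right)} = \left(2678 - -20494\right) + \left(7 + 184 \left(2 + 184\right)^{2}\right) = \left(2678 + 20494\right) + \left(7 + 184 \cdot 186^{2}\right) = 23172 + \left(7 + 184 \cdot 34596\right) = 23172 + \left(7 + 6365664\right) = 23172 + 6365671 = 6388843$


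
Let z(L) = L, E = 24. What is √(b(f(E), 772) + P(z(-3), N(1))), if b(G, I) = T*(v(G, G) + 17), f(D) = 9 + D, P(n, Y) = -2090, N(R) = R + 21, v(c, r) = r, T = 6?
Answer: I*√1790 ≈ 42.308*I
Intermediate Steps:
N(R) = 21 + R
b(G, I) = 102 + 6*G (b(G, I) = 6*(G + 17) = 6*(17 + G) = 102 + 6*G)
√(b(f(E), 772) + P(z(-3), N(1))) = √((102 + 6*(9 + 24)) - 2090) = √((102 + 6*33) - 2090) = √((102 + 198) - 2090) = √(300 - 2090) = √(-1790) = I*√1790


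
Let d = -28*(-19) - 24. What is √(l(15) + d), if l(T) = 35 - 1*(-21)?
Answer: 2*√141 ≈ 23.749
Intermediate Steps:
d = 508 (d = 532 - 24 = 508)
l(T) = 56 (l(T) = 35 + 21 = 56)
√(l(15) + d) = √(56 + 508) = √564 = 2*√141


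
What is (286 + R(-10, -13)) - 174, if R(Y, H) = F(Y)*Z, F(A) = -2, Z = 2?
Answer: 108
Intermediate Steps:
R(Y, H) = -4 (R(Y, H) = -2*2 = -4)
(286 + R(-10, -13)) - 174 = (286 - 4) - 174 = 282 - 174 = 108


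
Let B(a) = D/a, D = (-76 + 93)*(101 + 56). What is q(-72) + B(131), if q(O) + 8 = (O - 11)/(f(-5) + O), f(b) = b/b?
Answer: 125964/9301 ≈ 13.543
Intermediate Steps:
f(b) = 1
q(O) = -8 + (-11 + O)/(1 + O) (q(O) = -8 + (O - 11)/(1 + O) = -8 + (-11 + O)/(1 + O))
D = 2669 (D = 17*157 = 2669)
B(a) = 2669/a
q(-72) + B(131) = (-19 - 7*(-72))/(1 - 72) + 2669/131 = (-19 + 504)/(-71) + 2669*(1/131) = -1/71*485 + 2669/131 = -485/71 + 2669/131 = 125964/9301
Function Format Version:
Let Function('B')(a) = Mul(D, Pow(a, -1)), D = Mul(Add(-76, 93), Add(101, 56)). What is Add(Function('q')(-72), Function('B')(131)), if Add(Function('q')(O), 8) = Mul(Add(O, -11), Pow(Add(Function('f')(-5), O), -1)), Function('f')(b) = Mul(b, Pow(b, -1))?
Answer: Rational(125964, 9301) ≈ 13.543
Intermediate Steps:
Function('f')(b) = 1
Function('q')(O) = Add(-8, Mul(Pow(Add(1, O), -1), Add(-11, O))) (Function('q')(O) = Add(-8, Mul(Add(O, -11), Pow(Add(1, O), -1))) = Add(-8, Mul(Add(-11, O), Pow(Add(1, O), -1))) = Add(-8, Mul(Pow(Add(1, O), -1), Add(-11, O))))
D = 2669 (D = Mul(17, 157) = 2669)
Function('B')(a) = Mul(2669, Pow(a, -1))
Add(Function('q')(-72), Function('B')(131)) = Add(Mul(Pow(Add(1, -72), -1), Add(-19, Mul(-7, -72))), Mul(2669, Pow(131, -1))) = Add(Mul(Pow(-71, -1), Add(-19, 504)), Mul(2669, Rational(1, 131))) = Add(Mul(Rational(-1, 71), 485), Rational(2669, 131)) = Add(Rational(-485, 71), Rational(2669, 131)) = Rational(125964, 9301)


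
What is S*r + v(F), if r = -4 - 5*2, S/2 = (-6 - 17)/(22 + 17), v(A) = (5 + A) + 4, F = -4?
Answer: 839/39 ≈ 21.513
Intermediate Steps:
v(A) = 9 + A
S = -46/39 (S = 2*((-6 - 17)/(22 + 17)) = 2*(-23/39) = -46/39 ≈ -1.1795)
r = -14 (r = -4 - 10 = -14)
S*r + v(F) = -46/39*(-14) + (9 - 4) = 644/39 + 5 = 839/39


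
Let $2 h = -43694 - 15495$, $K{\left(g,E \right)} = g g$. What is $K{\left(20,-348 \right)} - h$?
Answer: $\frac{59989}{2} \approx 29995.0$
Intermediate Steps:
$K{\left(g,E \right)} = g^{2}$
$h = - \frac{59189}{2}$ ($h = \frac{-43694 - 15495}{2} = \frac{1}{2} \left(-59189\right) = - \frac{59189}{2} \approx -29595.0$)
$K{\left(20,-348 \right)} - h = 20^{2} - - \frac{59189}{2} = 400 + \frac{59189}{2} = \frac{59989}{2}$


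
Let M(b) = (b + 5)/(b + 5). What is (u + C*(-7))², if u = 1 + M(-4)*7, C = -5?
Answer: 1849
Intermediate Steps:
M(b) = 1 (M(b) = (5 + b)/(5 + b) = 1)
u = 8 (u = 1 + 1*7 = 1 + 7 = 8)
(u + C*(-7))² = (8 - 5*(-7))² = (8 + 35)² = 43² = 1849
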